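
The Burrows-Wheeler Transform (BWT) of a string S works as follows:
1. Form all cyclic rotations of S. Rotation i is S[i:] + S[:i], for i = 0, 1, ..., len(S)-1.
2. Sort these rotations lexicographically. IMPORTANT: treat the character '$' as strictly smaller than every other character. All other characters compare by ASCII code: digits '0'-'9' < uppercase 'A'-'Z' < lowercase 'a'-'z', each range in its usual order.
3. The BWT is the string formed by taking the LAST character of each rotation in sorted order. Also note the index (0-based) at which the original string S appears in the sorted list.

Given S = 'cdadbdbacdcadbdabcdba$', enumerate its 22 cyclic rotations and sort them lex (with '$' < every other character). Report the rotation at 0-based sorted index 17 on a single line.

All 22 rotations (rotation i = S[i:]+S[:i]):
  rot[0] = cdadbdbacdcadbdabcdba$
  rot[1] = dadbdbacdcadbdabcdba$c
  rot[2] = adbdbacdcadbdabcdba$cd
  rot[3] = dbdbacdcadbdabcdba$cda
  rot[4] = bdbacdcadbdabcdba$cdad
  rot[5] = dbacdcadbdabcdba$cdadb
  rot[6] = bacdcadbdabcdba$cdadbd
  rot[7] = acdcadbdabcdba$cdadbdb
  rot[8] = cdcadbdabcdba$cdadbdba
  rot[9] = dcadbdabcdba$cdadbdbac
  rot[10] = cadbdabcdba$cdadbdbacd
  rot[11] = adbdabcdba$cdadbdbacdc
  rot[12] = dbdabcdba$cdadbdbacdca
  rot[13] = bdabcdba$cdadbdbacdcad
  rot[14] = dabcdba$cdadbdbacdcadb
  rot[15] = abcdba$cdadbdbacdcadbd
  rot[16] = bcdba$cdadbdbacdcadbda
  rot[17] = cdba$cdadbdbacdcadbdab
  rot[18] = dba$cdadbdbacdcadbdabc
  rot[19] = ba$cdadbdbacdcadbdabcd
  rot[20] = a$cdadbdbacdcadbdabcdb
  rot[21] = $cdadbdbacdcadbdabcdba
Sorted (with $ < everything):
  sorted[0] = $cdadbdbacdcadbdabcdba
  sorted[1] = a$cdadbdbacdcadbdabcdb
  sorted[2] = abcdba$cdadbdbacdcadbd
  sorted[3] = acdcadbdabcdba$cdadbdb
  sorted[4] = adbdabcdba$cdadbdbacdc
  sorted[5] = adbdbacdcadbdabcdba$cd
  sorted[6] = ba$cdadbdbacdcadbdabcd
  sorted[7] = bacdcadbdabcdba$cdadbd
  sorted[8] = bcdba$cdadbdbacdcadbda
  sorted[9] = bdabcdba$cdadbdbacdcad
  sorted[10] = bdbacdcadbdabcdba$cdad
  sorted[11] = cadbdabcdba$cdadbdbacd
  sorted[12] = cdadbdbacdcadbdabcdba$
  sorted[13] = cdba$cdadbdbacdcadbdab
  sorted[14] = cdcadbdabcdba$cdadbdba
  sorted[15] = dabcdba$cdadbdbacdcadb
  sorted[16] = dadbdbacdcadbdabcdba$c
  sorted[17] = dba$cdadbdbacdcadbdabc
  sorted[18] = dbacdcadbdabcdba$cdadb
  sorted[19] = dbdabcdba$cdadbdbacdca
  sorted[20] = dbdbacdcadbdabcdba$cda
  sorted[21] = dcadbdabcdba$cdadbdbac
sorted[17] = dba$cdadbdbacdcadbdabc

Answer: dba$cdadbdbacdcadbdabc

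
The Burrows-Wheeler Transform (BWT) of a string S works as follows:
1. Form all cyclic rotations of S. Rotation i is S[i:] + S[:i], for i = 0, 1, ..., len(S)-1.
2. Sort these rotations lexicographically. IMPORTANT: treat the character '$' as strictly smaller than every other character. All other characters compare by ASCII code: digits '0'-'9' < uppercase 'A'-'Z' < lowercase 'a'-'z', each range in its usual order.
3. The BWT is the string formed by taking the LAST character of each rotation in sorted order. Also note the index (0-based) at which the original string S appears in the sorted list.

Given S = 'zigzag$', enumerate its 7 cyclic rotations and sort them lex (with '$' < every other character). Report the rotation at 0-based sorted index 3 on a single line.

All 7 rotations (rotation i = S[i:]+S[:i]):
  rot[0] = zigzag$
  rot[1] = igzag$z
  rot[2] = gzag$zi
  rot[3] = zag$zig
  rot[4] = ag$zigz
  rot[5] = g$zigza
  rot[6] = $zigzag
Sorted (with $ < everything):
  sorted[0] = $zigzag
  sorted[1] = ag$zigz
  sorted[2] = g$zigza
  sorted[3] = gzag$zi
  sorted[4] = igzag$z
  sorted[5] = zag$zig
  sorted[6] = zigzag$
sorted[3] = gzag$zi

Answer: gzag$zi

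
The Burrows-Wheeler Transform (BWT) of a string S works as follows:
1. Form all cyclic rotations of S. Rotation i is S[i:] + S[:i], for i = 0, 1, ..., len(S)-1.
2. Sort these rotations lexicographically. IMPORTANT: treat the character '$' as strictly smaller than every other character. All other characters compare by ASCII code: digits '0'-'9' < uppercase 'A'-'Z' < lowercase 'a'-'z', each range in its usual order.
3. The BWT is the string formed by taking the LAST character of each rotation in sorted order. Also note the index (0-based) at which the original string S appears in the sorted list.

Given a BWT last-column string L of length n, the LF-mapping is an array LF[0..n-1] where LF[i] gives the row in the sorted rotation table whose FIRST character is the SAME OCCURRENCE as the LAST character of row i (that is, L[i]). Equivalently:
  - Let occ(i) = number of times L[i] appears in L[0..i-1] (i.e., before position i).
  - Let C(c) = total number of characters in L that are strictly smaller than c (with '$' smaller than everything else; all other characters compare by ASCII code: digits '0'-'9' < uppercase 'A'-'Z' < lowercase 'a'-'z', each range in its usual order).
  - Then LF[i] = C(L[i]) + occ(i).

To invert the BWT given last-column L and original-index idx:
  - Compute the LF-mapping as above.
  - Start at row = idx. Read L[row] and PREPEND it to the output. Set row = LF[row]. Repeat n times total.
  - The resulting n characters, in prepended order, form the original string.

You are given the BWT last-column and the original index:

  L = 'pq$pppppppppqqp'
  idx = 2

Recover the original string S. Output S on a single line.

Answer: ppppppppppqqqp$

Derivation:
LF mapping: 1 12 0 2 3 4 5 6 7 8 9 10 13 14 11
Walk LF starting at row 2, prepending L[row]:
  step 1: row=2, L[2]='$', prepend. Next row=LF[2]=0
  step 2: row=0, L[0]='p', prepend. Next row=LF[0]=1
  step 3: row=1, L[1]='q', prepend. Next row=LF[1]=12
  step 4: row=12, L[12]='q', prepend. Next row=LF[12]=13
  step 5: row=13, L[13]='q', prepend. Next row=LF[13]=14
  step 6: row=14, L[14]='p', prepend. Next row=LF[14]=11
  step 7: row=11, L[11]='p', prepend. Next row=LF[11]=10
  step 8: row=10, L[10]='p', prepend. Next row=LF[10]=9
  step 9: row=9, L[9]='p', prepend. Next row=LF[9]=8
  step 10: row=8, L[8]='p', prepend. Next row=LF[8]=7
  step 11: row=7, L[7]='p', prepend. Next row=LF[7]=6
  step 12: row=6, L[6]='p', prepend. Next row=LF[6]=5
  step 13: row=5, L[5]='p', prepend. Next row=LF[5]=4
  step 14: row=4, L[4]='p', prepend. Next row=LF[4]=3
  step 15: row=3, L[3]='p', prepend. Next row=LF[3]=2
Reversed output: ppppppppppqqqp$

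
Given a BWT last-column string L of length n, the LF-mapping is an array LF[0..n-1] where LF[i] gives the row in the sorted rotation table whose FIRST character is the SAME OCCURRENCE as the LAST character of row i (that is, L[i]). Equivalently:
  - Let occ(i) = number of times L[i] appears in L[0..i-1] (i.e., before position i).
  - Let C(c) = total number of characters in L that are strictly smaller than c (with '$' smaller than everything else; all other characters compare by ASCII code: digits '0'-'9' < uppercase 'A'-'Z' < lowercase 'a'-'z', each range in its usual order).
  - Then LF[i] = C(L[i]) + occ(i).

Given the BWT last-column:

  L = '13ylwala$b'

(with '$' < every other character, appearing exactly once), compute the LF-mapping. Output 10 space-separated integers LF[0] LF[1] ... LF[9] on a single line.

Answer: 1 2 9 6 8 3 7 4 0 5

Derivation:
Char counts: '$':1, '1':1, '3':1, 'a':2, 'b':1, 'l':2, 'w':1, 'y':1
C (first-col start): C('$')=0, C('1')=1, C('3')=2, C('a')=3, C('b')=5, C('l')=6, C('w')=8, C('y')=9
L[0]='1': occ=0, LF[0]=C('1')+0=1+0=1
L[1]='3': occ=0, LF[1]=C('3')+0=2+0=2
L[2]='y': occ=0, LF[2]=C('y')+0=9+0=9
L[3]='l': occ=0, LF[3]=C('l')+0=6+0=6
L[4]='w': occ=0, LF[4]=C('w')+0=8+0=8
L[5]='a': occ=0, LF[5]=C('a')+0=3+0=3
L[6]='l': occ=1, LF[6]=C('l')+1=6+1=7
L[7]='a': occ=1, LF[7]=C('a')+1=3+1=4
L[8]='$': occ=0, LF[8]=C('$')+0=0+0=0
L[9]='b': occ=0, LF[9]=C('b')+0=5+0=5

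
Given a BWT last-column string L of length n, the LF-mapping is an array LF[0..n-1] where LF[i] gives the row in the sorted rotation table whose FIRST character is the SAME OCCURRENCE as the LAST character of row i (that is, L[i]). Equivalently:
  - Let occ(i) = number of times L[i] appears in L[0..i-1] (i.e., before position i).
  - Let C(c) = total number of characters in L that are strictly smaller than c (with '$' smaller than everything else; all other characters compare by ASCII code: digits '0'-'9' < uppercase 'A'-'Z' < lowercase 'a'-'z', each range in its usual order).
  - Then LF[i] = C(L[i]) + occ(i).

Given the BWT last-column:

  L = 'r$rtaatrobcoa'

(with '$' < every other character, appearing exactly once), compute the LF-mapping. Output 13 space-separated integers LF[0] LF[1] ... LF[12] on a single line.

Answer: 8 0 9 11 1 2 12 10 6 4 5 7 3

Derivation:
Char counts: '$':1, 'a':3, 'b':1, 'c':1, 'o':2, 'r':3, 't':2
C (first-col start): C('$')=0, C('a')=1, C('b')=4, C('c')=5, C('o')=6, C('r')=8, C('t')=11
L[0]='r': occ=0, LF[0]=C('r')+0=8+0=8
L[1]='$': occ=0, LF[1]=C('$')+0=0+0=0
L[2]='r': occ=1, LF[2]=C('r')+1=8+1=9
L[3]='t': occ=0, LF[3]=C('t')+0=11+0=11
L[4]='a': occ=0, LF[4]=C('a')+0=1+0=1
L[5]='a': occ=1, LF[5]=C('a')+1=1+1=2
L[6]='t': occ=1, LF[6]=C('t')+1=11+1=12
L[7]='r': occ=2, LF[7]=C('r')+2=8+2=10
L[8]='o': occ=0, LF[8]=C('o')+0=6+0=6
L[9]='b': occ=0, LF[9]=C('b')+0=4+0=4
L[10]='c': occ=0, LF[10]=C('c')+0=5+0=5
L[11]='o': occ=1, LF[11]=C('o')+1=6+1=7
L[12]='a': occ=2, LF[12]=C('a')+2=1+2=3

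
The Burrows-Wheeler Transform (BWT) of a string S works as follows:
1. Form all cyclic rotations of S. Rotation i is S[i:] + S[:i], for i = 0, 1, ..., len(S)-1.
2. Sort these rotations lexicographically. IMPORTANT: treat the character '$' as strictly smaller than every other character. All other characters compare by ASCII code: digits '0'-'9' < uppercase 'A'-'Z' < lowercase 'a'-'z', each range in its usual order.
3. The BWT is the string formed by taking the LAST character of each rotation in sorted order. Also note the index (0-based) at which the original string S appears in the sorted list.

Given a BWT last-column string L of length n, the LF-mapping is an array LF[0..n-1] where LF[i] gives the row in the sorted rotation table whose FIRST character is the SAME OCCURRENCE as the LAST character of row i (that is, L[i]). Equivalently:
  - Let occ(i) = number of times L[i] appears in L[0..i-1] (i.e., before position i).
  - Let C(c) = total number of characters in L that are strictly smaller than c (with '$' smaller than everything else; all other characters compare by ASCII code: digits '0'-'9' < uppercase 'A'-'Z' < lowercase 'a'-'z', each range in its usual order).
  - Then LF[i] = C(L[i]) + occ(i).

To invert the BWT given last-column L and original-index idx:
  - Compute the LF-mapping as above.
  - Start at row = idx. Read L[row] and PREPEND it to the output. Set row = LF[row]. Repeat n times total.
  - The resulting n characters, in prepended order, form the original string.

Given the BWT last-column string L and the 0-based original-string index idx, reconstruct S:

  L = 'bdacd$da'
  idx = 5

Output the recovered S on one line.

Answer: daaddcb$

Derivation:
LF mapping: 3 5 1 4 6 0 7 2
Walk LF starting at row 5, prepending L[row]:
  step 1: row=5, L[5]='$', prepend. Next row=LF[5]=0
  step 2: row=0, L[0]='b', prepend. Next row=LF[0]=3
  step 3: row=3, L[3]='c', prepend. Next row=LF[3]=4
  step 4: row=4, L[4]='d', prepend. Next row=LF[4]=6
  step 5: row=6, L[6]='d', prepend. Next row=LF[6]=7
  step 6: row=7, L[7]='a', prepend. Next row=LF[7]=2
  step 7: row=2, L[2]='a', prepend. Next row=LF[2]=1
  step 8: row=1, L[1]='d', prepend. Next row=LF[1]=5
Reversed output: daaddcb$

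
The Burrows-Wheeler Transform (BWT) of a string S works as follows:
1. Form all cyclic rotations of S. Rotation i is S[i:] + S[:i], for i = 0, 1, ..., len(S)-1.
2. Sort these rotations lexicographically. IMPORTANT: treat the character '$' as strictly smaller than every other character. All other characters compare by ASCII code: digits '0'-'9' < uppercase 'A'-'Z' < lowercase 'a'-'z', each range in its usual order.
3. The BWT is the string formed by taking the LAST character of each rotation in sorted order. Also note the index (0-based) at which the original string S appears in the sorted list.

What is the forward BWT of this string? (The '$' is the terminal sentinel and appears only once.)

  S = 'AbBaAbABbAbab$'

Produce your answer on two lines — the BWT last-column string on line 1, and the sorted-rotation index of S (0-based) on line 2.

Answer: bba$bbABbaABAA
3

Derivation:
All 14 rotations (rotation i = S[i:]+S[:i]):
  rot[0] = AbBaAbABbAbab$
  rot[1] = bBaAbABbAbab$A
  rot[2] = BaAbABbAbab$Ab
  rot[3] = aAbABbAbab$AbB
  rot[4] = AbABbAbab$AbBa
  rot[5] = bABbAbab$AbBaA
  rot[6] = ABbAbab$AbBaAb
  rot[7] = BbAbab$AbBaAbA
  rot[8] = bAbab$AbBaAbAB
  rot[9] = Abab$AbBaAbABb
  rot[10] = bab$AbBaAbABbA
  rot[11] = ab$AbBaAbABbAb
  rot[12] = b$AbBaAbABbAba
  rot[13] = $AbBaAbABbAbab
Sorted (with $ < everything):
  sorted[0] = $AbBaAbABbAbab  (last char: 'b')
  sorted[1] = ABbAbab$AbBaAb  (last char: 'b')
  sorted[2] = AbABbAbab$AbBa  (last char: 'a')
  sorted[3] = AbBaAbABbAbab$  (last char: '$')
  sorted[4] = Abab$AbBaAbABb  (last char: 'b')
  sorted[5] = BaAbABbAbab$Ab  (last char: 'b')
  sorted[6] = BbAbab$AbBaAbA  (last char: 'A')
  sorted[7] = aAbABbAbab$AbB  (last char: 'B')
  sorted[8] = ab$AbBaAbABbAb  (last char: 'b')
  sorted[9] = b$AbBaAbABbAba  (last char: 'a')
  sorted[10] = bABbAbab$AbBaA  (last char: 'A')
  sorted[11] = bAbab$AbBaAbAB  (last char: 'B')
  sorted[12] = bBaAbABbAbab$A  (last char: 'A')
  sorted[13] = bab$AbBaAbABbA  (last char: 'A')
Last column: bba$bbABbaABAA
Original string S is at sorted index 3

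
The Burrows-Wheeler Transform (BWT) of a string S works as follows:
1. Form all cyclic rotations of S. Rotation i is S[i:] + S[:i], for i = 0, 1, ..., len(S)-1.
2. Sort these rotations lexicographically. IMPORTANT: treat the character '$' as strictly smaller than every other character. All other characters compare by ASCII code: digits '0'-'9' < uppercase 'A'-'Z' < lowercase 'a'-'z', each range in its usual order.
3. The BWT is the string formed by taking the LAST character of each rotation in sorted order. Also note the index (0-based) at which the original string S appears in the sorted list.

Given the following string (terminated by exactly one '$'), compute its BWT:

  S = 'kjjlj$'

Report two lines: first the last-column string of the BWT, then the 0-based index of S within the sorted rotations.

All 6 rotations (rotation i = S[i:]+S[:i]):
  rot[0] = kjjlj$
  rot[1] = jjlj$k
  rot[2] = jlj$kj
  rot[3] = lj$kjj
  rot[4] = j$kjjl
  rot[5] = $kjjlj
Sorted (with $ < everything):
  sorted[0] = $kjjlj  (last char: 'j')
  sorted[1] = j$kjjl  (last char: 'l')
  sorted[2] = jjlj$k  (last char: 'k')
  sorted[3] = jlj$kj  (last char: 'j')
  sorted[4] = kjjlj$  (last char: '$')
  sorted[5] = lj$kjj  (last char: 'j')
Last column: jlkj$j
Original string S is at sorted index 4

Answer: jlkj$j
4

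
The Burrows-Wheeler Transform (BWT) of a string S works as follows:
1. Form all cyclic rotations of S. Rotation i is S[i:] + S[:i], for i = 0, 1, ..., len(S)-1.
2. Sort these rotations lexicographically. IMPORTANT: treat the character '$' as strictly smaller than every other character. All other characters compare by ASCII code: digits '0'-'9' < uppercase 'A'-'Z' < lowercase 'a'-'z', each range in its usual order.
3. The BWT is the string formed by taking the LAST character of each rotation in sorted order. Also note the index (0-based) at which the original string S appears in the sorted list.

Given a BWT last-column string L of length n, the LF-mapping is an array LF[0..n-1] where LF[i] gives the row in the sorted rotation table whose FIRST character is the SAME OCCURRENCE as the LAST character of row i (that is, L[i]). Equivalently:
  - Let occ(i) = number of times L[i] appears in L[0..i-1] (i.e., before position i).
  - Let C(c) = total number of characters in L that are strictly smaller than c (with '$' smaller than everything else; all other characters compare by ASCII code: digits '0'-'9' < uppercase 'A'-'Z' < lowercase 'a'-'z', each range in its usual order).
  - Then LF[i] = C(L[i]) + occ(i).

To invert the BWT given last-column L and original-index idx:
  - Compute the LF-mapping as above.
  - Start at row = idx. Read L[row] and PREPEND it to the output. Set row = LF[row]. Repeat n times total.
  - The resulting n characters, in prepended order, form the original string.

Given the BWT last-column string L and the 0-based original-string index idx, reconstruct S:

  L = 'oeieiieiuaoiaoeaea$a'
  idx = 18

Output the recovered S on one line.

LF mapping: 16 6 11 7 12 13 8 14 19 1 17 15 2 18 9 3 10 4 0 5
Walk LF starting at row 18, prepending L[row]:
  step 1: row=18, L[18]='$', prepend. Next row=LF[18]=0
  step 2: row=0, L[0]='o', prepend. Next row=LF[0]=16
  step 3: row=16, L[16]='e', prepend. Next row=LF[16]=10
  step 4: row=10, L[10]='o', prepend. Next row=LF[10]=17
  step 5: row=17, L[17]='a', prepend. Next row=LF[17]=4
  step 6: row=4, L[4]='i', prepend. Next row=LF[4]=12
  step 7: row=12, L[12]='a', prepend. Next row=LF[12]=2
  step 8: row=2, L[2]='i', prepend. Next row=LF[2]=11
  step 9: row=11, L[11]='i', prepend. Next row=LF[11]=15
  step 10: row=15, L[15]='a', prepend. Next row=LF[15]=3
  step 11: row=3, L[3]='e', prepend. Next row=LF[3]=7
  step 12: row=7, L[7]='i', prepend. Next row=LF[7]=14
  step 13: row=14, L[14]='e', prepend. Next row=LF[14]=9
  step 14: row=9, L[9]='a', prepend. Next row=LF[9]=1
  step 15: row=1, L[1]='e', prepend. Next row=LF[1]=6
  step 16: row=6, L[6]='e', prepend. Next row=LF[6]=8
  step 17: row=8, L[8]='u', prepend. Next row=LF[8]=19
  step 18: row=19, L[19]='a', prepend. Next row=LF[19]=5
  step 19: row=5, L[5]='i', prepend. Next row=LF[5]=13
  step 20: row=13, L[13]='o', prepend. Next row=LF[13]=18
Reversed output: oiaueeaeieaiiaiaoeo$

Answer: oiaueeaeieaiiaiaoeo$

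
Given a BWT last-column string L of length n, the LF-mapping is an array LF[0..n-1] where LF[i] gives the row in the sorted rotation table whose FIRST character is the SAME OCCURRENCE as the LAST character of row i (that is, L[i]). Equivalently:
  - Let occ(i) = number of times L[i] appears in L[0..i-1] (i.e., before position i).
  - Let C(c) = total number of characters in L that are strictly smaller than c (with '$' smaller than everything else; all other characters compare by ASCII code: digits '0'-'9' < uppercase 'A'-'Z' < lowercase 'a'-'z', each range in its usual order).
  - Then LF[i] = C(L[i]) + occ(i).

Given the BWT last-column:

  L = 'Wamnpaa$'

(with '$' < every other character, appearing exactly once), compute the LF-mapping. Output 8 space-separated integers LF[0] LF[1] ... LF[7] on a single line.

Answer: 1 2 5 6 7 3 4 0

Derivation:
Char counts: '$':1, 'W':1, 'a':3, 'm':1, 'n':1, 'p':1
C (first-col start): C('$')=0, C('W')=1, C('a')=2, C('m')=5, C('n')=6, C('p')=7
L[0]='W': occ=0, LF[0]=C('W')+0=1+0=1
L[1]='a': occ=0, LF[1]=C('a')+0=2+0=2
L[2]='m': occ=0, LF[2]=C('m')+0=5+0=5
L[3]='n': occ=0, LF[3]=C('n')+0=6+0=6
L[4]='p': occ=0, LF[4]=C('p')+0=7+0=7
L[5]='a': occ=1, LF[5]=C('a')+1=2+1=3
L[6]='a': occ=2, LF[6]=C('a')+2=2+2=4
L[7]='$': occ=0, LF[7]=C('$')+0=0+0=0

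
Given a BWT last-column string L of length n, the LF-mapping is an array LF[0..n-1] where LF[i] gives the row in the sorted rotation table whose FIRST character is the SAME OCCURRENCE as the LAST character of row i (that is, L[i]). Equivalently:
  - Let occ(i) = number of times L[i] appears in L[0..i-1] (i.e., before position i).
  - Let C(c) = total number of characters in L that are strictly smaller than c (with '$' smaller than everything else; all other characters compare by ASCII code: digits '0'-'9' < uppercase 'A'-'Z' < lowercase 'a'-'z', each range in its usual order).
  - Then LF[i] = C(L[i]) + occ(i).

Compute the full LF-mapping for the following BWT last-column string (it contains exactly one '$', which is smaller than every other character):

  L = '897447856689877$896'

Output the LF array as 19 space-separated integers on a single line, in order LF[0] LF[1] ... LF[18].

Answer: 11 16 7 1 2 8 12 3 4 5 13 17 14 9 10 0 15 18 6

Derivation:
Char counts: '$':1, '4':2, '5':1, '6':3, '7':4, '8':5, '9':3
C (first-col start): C('$')=0, C('4')=1, C('5')=3, C('6')=4, C('7')=7, C('8')=11, C('9')=16
L[0]='8': occ=0, LF[0]=C('8')+0=11+0=11
L[1]='9': occ=0, LF[1]=C('9')+0=16+0=16
L[2]='7': occ=0, LF[2]=C('7')+0=7+0=7
L[3]='4': occ=0, LF[3]=C('4')+0=1+0=1
L[4]='4': occ=1, LF[4]=C('4')+1=1+1=2
L[5]='7': occ=1, LF[5]=C('7')+1=7+1=8
L[6]='8': occ=1, LF[6]=C('8')+1=11+1=12
L[7]='5': occ=0, LF[7]=C('5')+0=3+0=3
L[8]='6': occ=0, LF[8]=C('6')+0=4+0=4
L[9]='6': occ=1, LF[9]=C('6')+1=4+1=5
L[10]='8': occ=2, LF[10]=C('8')+2=11+2=13
L[11]='9': occ=1, LF[11]=C('9')+1=16+1=17
L[12]='8': occ=3, LF[12]=C('8')+3=11+3=14
L[13]='7': occ=2, LF[13]=C('7')+2=7+2=9
L[14]='7': occ=3, LF[14]=C('7')+3=7+3=10
L[15]='$': occ=0, LF[15]=C('$')+0=0+0=0
L[16]='8': occ=4, LF[16]=C('8')+4=11+4=15
L[17]='9': occ=2, LF[17]=C('9')+2=16+2=18
L[18]='6': occ=2, LF[18]=C('6')+2=4+2=6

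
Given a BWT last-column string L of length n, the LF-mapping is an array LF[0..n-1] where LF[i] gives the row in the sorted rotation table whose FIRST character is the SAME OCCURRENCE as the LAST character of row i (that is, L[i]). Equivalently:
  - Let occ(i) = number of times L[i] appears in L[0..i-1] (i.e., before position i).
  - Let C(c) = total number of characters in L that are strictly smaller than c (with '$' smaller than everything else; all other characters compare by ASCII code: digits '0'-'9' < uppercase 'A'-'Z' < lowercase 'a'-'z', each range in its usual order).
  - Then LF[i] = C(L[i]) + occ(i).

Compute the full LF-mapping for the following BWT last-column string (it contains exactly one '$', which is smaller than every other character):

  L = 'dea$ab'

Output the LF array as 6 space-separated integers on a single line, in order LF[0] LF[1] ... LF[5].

Answer: 4 5 1 0 2 3

Derivation:
Char counts: '$':1, 'a':2, 'b':1, 'd':1, 'e':1
C (first-col start): C('$')=0, C('a')=1, C('b')=3, C('d')=4, C('e')=5
L[0]='d': occ=0, LF[0]=C('d')+0=4+0=4
L[1]='e': occ=0, LF[1]=C('e')+0=5+0=5
L[2]='a': occ=0, LF[2]=C('a')+0=1+0=1
L[3]='$': occ=0, LF[3]=C('$')+0=0+0=0
L[4]='a': occ=1, LF[4]=C('a')+1=1+1=2
L[5]='b': occ=0, LF[5]=C('b')+0=3+0=3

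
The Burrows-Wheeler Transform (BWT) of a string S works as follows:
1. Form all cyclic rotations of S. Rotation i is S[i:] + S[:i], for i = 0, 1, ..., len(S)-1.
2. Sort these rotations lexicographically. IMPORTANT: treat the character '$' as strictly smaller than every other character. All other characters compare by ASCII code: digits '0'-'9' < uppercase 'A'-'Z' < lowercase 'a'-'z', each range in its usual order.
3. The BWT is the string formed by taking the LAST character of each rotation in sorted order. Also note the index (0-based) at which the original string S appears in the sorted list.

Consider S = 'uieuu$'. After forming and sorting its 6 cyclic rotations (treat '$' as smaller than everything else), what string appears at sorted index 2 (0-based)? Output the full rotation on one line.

Answer: ieuu$u

Derivation:
All 6 rotations (rotation i = S[i:]+S[:i]):
  rot[0] = uieuu$
  rot[1] = ieuu$u
  rot[2] = euu$ui
  rot[3] = uu$uie
  rot[4] = u$uieu
  rot[5] = $uieuu
Sorted (with $ < everything):
  sorted[0] = $uieuu
  sorted[1] = euu$ui
  sorted[2] = ieuu$u
  sorted[3] = u$uieu
  sorted[4] = uieuu$
  sorted[5] = uu$uie
sorted[2] = ieuu$u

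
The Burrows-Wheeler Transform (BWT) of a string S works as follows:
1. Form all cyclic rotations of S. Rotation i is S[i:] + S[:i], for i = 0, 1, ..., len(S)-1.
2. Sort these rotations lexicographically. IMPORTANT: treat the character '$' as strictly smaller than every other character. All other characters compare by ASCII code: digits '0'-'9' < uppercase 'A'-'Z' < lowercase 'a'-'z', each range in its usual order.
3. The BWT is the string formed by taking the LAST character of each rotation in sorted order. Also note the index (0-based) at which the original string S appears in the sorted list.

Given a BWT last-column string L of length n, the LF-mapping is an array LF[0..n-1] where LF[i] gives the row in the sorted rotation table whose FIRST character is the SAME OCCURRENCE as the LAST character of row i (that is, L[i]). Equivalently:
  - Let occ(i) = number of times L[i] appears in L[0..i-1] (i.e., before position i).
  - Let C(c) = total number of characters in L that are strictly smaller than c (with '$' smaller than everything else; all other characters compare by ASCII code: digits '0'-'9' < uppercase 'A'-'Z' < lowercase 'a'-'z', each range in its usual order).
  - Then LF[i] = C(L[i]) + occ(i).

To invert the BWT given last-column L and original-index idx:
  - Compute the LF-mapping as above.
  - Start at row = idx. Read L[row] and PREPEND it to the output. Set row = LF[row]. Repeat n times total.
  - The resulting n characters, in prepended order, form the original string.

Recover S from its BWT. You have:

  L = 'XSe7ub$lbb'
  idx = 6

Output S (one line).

LF mapping: 3 2 7 1 9 4 0 8 5 6
Walk LF starting at row 6, prepending L[row]:
  step 1: row=6, L[6]='$', prepend. Next row=LF[6]=0
  step 2: row=0, L[0]='X', prepend. Next row=LF[0]=3
  step 3: row=3, L[3]='7', prepend. Next row=LF[3]=1
  step 4: row=1, L[1]='S', prepend. Next row=LF[1]=2
  step 5: row=2, L[2]='e', prepend. Next row=LF[2]=7
  step 6: row=7, L[7]='l', prepend. Next row=LF[7]=8
  step 7: row=8, L[8]='b', prepend. Next row=LF[8]=5
  step 8: row=5, L[5]='b', prepend. Next row=LF[5]=4
  step 9: row=4, L[4]='u', prepend. Next row=LF[4]=9
  step 10: row=9, L[9]='b', prepend. Next row=LF[9]=6
Reversed output: bubbleS7X$

Answer: bubbleS7X$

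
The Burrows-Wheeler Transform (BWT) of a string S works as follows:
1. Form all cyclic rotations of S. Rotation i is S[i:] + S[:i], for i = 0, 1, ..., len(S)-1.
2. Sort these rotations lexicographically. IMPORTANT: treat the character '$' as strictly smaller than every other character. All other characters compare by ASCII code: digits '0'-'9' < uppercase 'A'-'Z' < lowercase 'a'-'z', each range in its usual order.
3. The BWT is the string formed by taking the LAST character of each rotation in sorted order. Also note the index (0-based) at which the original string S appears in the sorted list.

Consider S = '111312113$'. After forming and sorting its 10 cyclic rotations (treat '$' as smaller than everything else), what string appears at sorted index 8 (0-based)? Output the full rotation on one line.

Answer: 3$11131211

Derivation:
All 10 rotations (rotation i = S[i:]+S[:i]):
  rot[0] = 111312113$
  rot[1] = 11312113$1
  rot[2] = 1312113$11
  rot[3] = 312113$111
  rot[4] = 12113$1113
  rot[5] = 2113$11131
  rot[6] = 113$111312
  rot[7] = 13$1113121
  rot[8] = 3$11131211
  rot[9] = $111312113
Sorted (with $ < everything):
  sorted[0] = $111312113
  sorted[1] = 111312113$
  sorted[2] = 113$111312
  sorted[3] = 11312113$1
  sorted[4] = 12113$1113
  sorted[5] = 13$1113121
  sorted[6] = 1312113$11
  sorted[7] = 2113$11131
  sorted[8] = 3$11131211
  sorted[9] = 312113$111
sorted[8] = 3$11131211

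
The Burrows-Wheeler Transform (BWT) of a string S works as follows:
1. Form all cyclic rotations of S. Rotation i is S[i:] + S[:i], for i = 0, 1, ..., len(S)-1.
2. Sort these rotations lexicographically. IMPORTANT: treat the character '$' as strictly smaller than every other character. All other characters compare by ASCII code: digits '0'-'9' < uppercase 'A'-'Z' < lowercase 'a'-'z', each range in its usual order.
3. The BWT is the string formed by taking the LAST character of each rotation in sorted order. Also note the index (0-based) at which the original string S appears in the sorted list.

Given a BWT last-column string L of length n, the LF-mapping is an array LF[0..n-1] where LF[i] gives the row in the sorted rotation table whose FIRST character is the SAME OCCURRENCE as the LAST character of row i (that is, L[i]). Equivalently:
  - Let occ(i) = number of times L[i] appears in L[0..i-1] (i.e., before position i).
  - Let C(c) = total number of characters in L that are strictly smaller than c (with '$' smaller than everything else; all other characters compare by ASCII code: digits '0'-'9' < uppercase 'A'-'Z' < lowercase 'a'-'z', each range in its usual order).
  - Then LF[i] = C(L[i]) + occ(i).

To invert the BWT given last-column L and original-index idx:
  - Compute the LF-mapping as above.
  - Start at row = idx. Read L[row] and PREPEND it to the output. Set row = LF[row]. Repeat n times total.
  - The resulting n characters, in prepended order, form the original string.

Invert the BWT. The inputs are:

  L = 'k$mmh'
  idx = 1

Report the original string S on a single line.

Answer: hmmk$

Derivation:
LF mapping: 2 0 3 4 1
Walk LF starting at row 1, prepending L[row]:
  step 1: row=1, L[1]='$', prepend. Next row=LF[1]=0
  step 2: row=0, L[0]='k', prepend. Next row=LF[0]=2
  step 3: row=2, L[2]='m', prepend. Next row=LF[2]=3
  step 4: row=3, L[3]='m', prepend. Next row=LF[3]=4
  step 5: row=4, L[4]='h', prepend. Next row=LF[4]=1
Reversed output: hmmk$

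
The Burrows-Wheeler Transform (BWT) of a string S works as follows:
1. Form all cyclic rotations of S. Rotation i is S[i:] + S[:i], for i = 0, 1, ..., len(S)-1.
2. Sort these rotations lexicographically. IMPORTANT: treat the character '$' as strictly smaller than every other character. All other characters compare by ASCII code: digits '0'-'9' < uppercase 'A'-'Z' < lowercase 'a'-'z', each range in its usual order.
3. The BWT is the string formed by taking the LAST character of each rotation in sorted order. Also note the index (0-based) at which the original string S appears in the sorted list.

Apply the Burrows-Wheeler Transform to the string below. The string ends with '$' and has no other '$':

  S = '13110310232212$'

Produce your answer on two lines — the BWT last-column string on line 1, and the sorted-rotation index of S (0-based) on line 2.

All 15 rotations (rotation i = S[i:]+S[:i]):
  rot[0] = 13110310232212$
  rot[1] = 3110310232212$1
  rot[2] = 110310232212$13
  rot[3] = 10310232212$131
  rot[4] = 0310232212$1311
  rot[5] = 310232212$13110
  rot[6] = 10232212$131103
  rot[7] = 0232212$1311031
  rot[8] = 232212$13110310
  rot[9] = 32212$131103102
  rot[10] = 2212$1311031023
  rot[11] = 212$13110310232
  rot[12] = 12$131103102322
  rot[13] = 2$1311031023221
  rot[14] = $13110310232212
Sorted (with $ < everything):
  sorted[0] = $13110310232212  (last char: '2')
  sorted[1] = 0232212$1311031  (last char: '1')
  sorted[2] = 0310232212$1311  (last char: '1')
  sorted[3] = 10232212$131103  (last char: '3')
  sorted[4] = 10310232212$131  (last char: '1')
  sorted[5] = 110310232212$13  (last char: '3')
  sorted[6] = 12$131103102322  (last char: '2')
  sorted[7] = 13110310232212$  (last char: '$')
  sorted[8] = 2$1311031023221  (last char: '1')
  sorted[9] = 212$13110310232  (last char: '2')
  sorted[10] = 2212$1311031023  (last char: '3')
  sorted[11] = 232212$13110310  (last char: '0')
  sorted[12] = 310232212$13110  (last char: '0')
  sorted[13] = 3110310232212$1  (last char: '1')
  sorted[14] = 32212$131103102  (last char: '2')
Last column: 2113132$1230012
Original string S is at sorted index 7

Answer: 2113132$1230012
7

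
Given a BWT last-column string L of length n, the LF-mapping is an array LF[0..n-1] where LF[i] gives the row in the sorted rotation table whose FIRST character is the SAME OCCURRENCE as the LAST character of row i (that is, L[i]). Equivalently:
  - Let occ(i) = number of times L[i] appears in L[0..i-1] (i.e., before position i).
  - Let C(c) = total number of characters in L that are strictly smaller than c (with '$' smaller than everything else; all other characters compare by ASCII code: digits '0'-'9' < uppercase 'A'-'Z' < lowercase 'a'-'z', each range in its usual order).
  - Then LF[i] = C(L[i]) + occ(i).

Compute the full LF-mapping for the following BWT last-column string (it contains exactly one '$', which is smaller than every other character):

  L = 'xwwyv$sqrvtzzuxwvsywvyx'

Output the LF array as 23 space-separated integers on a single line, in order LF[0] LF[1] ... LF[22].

Char counts: '$':1, 'q':1, 'r':1, 's':2, 't':1, 'u':1, 'v':4, 'w':4, 'x':3, 'y':3, 'z':2
C (first-col start): C('$')=0, C('q')=1, C('r')=2, C('s')=3, C('t')=5, C('u')=6, C('v')=7, C('w')=11, C('x')=15, C('y')=18, C('z')=21
L[0]='x': occ=0, LF[0]=C('x')+0=15+0=15
L[1]='w': occ=0, LF[1]=C('w')+0=11+0=11
L[2]='w': occ=1, LF[2]=C('w')+1=11+1=12
L[3]='y': occ=0, LF[3]=C('y')+0=18+0=18
L[4]='v': occ=0, LF[4]=C('v')+0=7+0=7
L[5]='$': occ=0, LF[5]=C('$')+0=0+0=0
L[6]='s': occ=0, LF[6]=C('s')+0=3+0=3
L[7]='q': occ=0, LF[7]=C('q')+0=1+0=1
L[8]='r': occ=0, LF[8]=C('r')+0=2+0=2
L[9]='v': occ=1, LF[9]=C('v')+1=7+1=8
L[10]='t': occ=0, LF[10]=C('t')+0=5+0=5
L[11]='z': occ=0, LF[11]=C('z')+0=21+0=21
L[12]='z': occ=1, LF[12]=C('z')+1=21+1=22
L[13]='u': occ=0, LF[13]=C('u')+0=6+0=6
L[14]='x': occ=1, LF[14]=C('x')+1=15+1=16
L[15]='w': occ=2, LF[15]=C('w')+2=11+2=13
L[16]='v': occ=2, LF[16]=C('v')+2=7+2=9
L[17]='s': occ=1, LF[17]=C('s')+1=3+1=4
L[18]='y': occ=1, LF[18]=C('y')+1=18+1=19
L[19]='w': occ=3, LF[19]=C('w')+3=11+3=14
L[20]='v': occ=3, LF[20]=C('v')+3=7+3=10
L[21]='y': occ=2, LF[21]=C('y')+2=18+2=20
L[22]='x': occ=2, LF[22]=C('x')+2=15+2=17

Answer: 15 11 12 18 7 0 3 1 2 8 5 21 22 6 16 13 9 4 19 14 10 20 17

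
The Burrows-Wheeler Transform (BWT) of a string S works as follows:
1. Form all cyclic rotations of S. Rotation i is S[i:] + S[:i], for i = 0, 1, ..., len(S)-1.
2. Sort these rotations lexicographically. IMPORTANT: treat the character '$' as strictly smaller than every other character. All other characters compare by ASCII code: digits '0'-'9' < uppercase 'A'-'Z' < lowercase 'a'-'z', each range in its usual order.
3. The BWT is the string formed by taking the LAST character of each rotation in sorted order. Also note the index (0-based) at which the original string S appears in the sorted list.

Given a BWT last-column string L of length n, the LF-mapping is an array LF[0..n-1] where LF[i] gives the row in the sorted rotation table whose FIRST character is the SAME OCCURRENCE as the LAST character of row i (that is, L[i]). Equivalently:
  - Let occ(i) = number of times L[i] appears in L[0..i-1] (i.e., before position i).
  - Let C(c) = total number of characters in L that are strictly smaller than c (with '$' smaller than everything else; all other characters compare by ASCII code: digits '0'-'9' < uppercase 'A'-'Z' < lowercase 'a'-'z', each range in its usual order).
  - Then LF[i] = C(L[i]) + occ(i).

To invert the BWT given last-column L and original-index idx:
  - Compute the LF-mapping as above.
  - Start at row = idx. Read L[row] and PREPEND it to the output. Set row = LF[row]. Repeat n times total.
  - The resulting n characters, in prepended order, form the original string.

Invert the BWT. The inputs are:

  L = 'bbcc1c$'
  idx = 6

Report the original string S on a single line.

Answer: ccb1cb$

Derivation:
LF mapping: 2 3 4 5 1 6 0
Walk LF starting at row 6, prepending L[row]:
  step 1: row=6, L[6]='$', prepend. Next row=LF[6]=0
  step 2: row=0, L[0]='b', prepend. Next row=LF[0]=2
  step 3: row=2, L[2]='c', prepend. Next row=LF[2]=4
  step 4: row=4, L[4]='1', prepend. Next row=LF[4]=1
  step 5: row=1, L[1]='b', prepend. Next row=LF[1]=3
  step 6: row=3, L[3]='c', prepend. Next row=LF[3]=5
  step 7: row=5, L[5]='c', prepend. Next row=LF[5]=6
Reversed output: ccb1cb$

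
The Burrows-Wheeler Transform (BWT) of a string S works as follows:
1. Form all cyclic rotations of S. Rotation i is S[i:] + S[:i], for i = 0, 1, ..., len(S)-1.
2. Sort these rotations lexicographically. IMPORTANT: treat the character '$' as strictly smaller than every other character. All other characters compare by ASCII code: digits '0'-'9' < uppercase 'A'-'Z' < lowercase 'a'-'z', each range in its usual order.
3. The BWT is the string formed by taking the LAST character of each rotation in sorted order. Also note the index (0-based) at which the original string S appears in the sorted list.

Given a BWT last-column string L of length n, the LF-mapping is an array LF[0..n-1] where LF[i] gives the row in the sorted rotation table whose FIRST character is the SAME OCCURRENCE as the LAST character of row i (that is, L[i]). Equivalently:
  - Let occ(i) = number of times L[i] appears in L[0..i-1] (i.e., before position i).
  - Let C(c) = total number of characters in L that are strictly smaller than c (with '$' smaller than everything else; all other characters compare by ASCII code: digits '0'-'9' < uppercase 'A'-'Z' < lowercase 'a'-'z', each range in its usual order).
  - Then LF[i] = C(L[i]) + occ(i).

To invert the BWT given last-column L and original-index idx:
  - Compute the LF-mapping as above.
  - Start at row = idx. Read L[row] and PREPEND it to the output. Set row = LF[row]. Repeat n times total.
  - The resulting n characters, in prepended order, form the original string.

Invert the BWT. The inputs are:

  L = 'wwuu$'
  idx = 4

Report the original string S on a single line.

LF mapping: 3 4 1 2 0
Walk LF starting at row 4, prepending L[row]:
  step 1: row=4, L[4]='$', prepend. Next row=LF[4]=0
  step 2: row=0, L[0]='w', prepend. Next row=LF[0]=3
  step 3: row=3, L[3]='u', prepend. Next row=LF[3]=2
  step 4: row=2, L[2]='u', prepend. Next row=LF[2]=1
  step 5: row=1, L[1]='w', prepend. Next row=LF[1]=4
Reversed output: wuuw$

Answer: wuuw$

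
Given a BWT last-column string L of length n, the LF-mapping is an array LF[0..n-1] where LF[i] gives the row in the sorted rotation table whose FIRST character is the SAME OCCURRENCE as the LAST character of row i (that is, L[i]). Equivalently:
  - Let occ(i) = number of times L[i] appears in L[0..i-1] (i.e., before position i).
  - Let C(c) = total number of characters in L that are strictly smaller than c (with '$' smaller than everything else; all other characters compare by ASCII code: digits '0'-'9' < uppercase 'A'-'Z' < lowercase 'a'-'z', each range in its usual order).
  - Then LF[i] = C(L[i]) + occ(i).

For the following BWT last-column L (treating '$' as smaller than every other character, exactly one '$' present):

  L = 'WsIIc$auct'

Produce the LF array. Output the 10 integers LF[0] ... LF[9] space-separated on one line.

Char counts: '$':1, 'I':2, 'W':1, 'a':1, 'c':2, 's':1, 't':1, 'u':1
C (first-col start): C('$')=0, C('I')=1, C('W')=3, C('a')=4, C('c')=5, C('s')=7, C('t')=8, C('u')=9
L[0]='W': occ=0, LF[0]=C('W')+0=3+0=3
L[1]='s': occ=0, LF[1]=C('s')+0=7+0=7
L[2]='I': occ=0, LF[2]=C('I')+0=1+0=1
L[3]='I': occ=1, LF[3]=C('I')+1=1+1=2
L[4]='c': occ=0, LF[4]=C('c')+0=5+0=5
L[5]='$': occ=0, LF[5]=C('$')+0=0+0=0
L[6]='a': occ=0, LF[6]=C('a')+0=4+0=4
L[7]='u': occ=0, LF[7]=C('u')+0=9+0=9
L[8]='c': occ=1, LF[8]=C('c')+1=5+1=6
L[9]='t': occ=0, LF[9]=C('t')+0=8+0=8

Answer: 3 7 1 2 5 0 4 9 6 8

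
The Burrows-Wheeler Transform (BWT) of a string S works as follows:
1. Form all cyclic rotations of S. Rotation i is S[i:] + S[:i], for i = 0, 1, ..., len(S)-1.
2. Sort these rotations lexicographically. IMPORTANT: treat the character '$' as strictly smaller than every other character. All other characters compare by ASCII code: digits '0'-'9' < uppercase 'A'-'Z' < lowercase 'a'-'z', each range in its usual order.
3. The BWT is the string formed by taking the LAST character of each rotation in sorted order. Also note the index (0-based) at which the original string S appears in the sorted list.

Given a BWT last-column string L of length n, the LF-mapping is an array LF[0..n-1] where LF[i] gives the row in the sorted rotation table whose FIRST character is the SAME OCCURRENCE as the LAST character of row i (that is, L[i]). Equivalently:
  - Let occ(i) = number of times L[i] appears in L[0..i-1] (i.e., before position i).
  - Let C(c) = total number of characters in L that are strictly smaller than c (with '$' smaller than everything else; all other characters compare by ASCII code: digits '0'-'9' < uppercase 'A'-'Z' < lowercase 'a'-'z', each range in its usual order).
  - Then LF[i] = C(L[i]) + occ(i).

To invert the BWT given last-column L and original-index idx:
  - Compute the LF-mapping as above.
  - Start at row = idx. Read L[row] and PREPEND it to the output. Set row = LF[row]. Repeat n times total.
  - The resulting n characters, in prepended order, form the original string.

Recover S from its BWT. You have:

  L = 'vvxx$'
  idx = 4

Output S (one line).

Answer: xxvv$

Derivation:
LF mapping: 1 2 3 4 0
Walk LF starting at row 4, prepending L[row]:
  step 1: row=4, L[4]='$', prepend. Next row=LF[4]=0
  step 2: row=0, L[0]='v', prepend. Next row=LF[0]=1
  step 3: row=1, L[1]='v', prepend. Next row=LF[1]=2
  step 4: row=2, L[2]='x', prepend. Next row=LF[2]=3
  step 5: row=3, L[3]='x', prepend. Next row=LF[3]=4
Reversed output: xxvv$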